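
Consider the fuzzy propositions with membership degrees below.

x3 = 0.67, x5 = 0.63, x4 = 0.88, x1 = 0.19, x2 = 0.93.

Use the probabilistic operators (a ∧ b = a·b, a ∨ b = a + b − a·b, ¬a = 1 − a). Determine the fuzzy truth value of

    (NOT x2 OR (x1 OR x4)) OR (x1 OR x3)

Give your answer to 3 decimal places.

0.976

NOT x2 = 1 − 0.9300 = 0.0700
x1 OR x4 = a + b − a·b on (0.1900, 0.8800) = 0.9028
NOT x2 OR (x1 OR x4) = a + b − a·b on (0.0700, 0.9028) = 0.9096
x1 OR x3 = a + b − a·b on (0.1900, 0.6700) = 0.7327
(NOT x2 OR (x1 OR x4)) OR (x1 OR x3) = a + b − a·b on (0.9096, 0.7327) = 0.9758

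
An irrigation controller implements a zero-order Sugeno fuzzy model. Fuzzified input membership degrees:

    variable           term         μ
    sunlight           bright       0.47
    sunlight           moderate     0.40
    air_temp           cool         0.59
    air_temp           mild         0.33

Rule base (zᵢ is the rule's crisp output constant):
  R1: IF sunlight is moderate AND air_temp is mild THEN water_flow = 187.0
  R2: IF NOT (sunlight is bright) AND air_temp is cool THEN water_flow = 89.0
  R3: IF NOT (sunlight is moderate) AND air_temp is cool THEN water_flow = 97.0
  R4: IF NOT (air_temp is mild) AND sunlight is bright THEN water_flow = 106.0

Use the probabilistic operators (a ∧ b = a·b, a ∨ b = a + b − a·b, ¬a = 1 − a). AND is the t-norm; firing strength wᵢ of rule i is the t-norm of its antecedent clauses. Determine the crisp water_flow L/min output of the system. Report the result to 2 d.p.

107.97

R1 (z=187.0): moderate=0.40, mild=0.33; AND[a·b] → w = 0.1320
R2 (z=89.0): ¬bright=1−0.47=0.53, cool=0.59; AND[a·b] → w = 0.3127
R3 (z=97.0): ¬moderate=1−0.40=0.60, cool=0.59; AND[a·b] → w = 0.3540
R4 (z=106.0): ¬mild=1−0.33=0.67, bright=0.47; AND[a·b] → w = 0.3149
Weighted average = (0.1320·187.0 + 0.3127·89.0 + 0.3540·97.0 + 0.3149·106.0) / (0.1320 + 0.3127 + 0.3540 + 0.3149)
  = 120.2317 / 1.1136 = 107.97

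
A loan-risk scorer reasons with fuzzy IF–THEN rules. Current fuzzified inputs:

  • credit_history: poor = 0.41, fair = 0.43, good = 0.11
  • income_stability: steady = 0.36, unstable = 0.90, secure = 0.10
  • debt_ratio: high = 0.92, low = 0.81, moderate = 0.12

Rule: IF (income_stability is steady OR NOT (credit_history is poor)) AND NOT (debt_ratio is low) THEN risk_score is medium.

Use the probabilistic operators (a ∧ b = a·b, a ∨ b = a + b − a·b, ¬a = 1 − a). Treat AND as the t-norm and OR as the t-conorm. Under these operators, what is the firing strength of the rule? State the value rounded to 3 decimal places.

firing strength: (steady=0.36 OR ¬poor=1−0.41=0.59) = 0.7376; AND[a·b] with ¬low=1−0.81=0.19 → w = 0.1401

0.140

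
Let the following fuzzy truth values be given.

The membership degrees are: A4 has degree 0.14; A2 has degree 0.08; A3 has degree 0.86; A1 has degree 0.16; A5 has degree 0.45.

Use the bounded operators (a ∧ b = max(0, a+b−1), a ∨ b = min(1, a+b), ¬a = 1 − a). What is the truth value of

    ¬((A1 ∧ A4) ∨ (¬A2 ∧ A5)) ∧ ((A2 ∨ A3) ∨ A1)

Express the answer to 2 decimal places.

0.63

A1 ∧ A4 = max(0, a+b−1) on (0.16, 0.14) = 0.00
¬A2 = 1 − 0.08 = 0.92
¬A2 ∧ A5 = max(0, a+b−1) on (0.92, 0.45) = 0.37
(A1 ∧ A4) ∨ (¬A2 ∧ A5) = min(1, a+b) on (0.00, 0.37) = 0.37
¬((A1 ∧ A4) ∨ (¬A2 ∧ A5)) = 1 − 0.37 = 0.63
A2 ∨ A3 = min(1, a+b) on (0.08, 0.86) = 0.94
(A2 ∨ A3) ∨ A1 = min(1, a+b) on (0.94, 0.16) = 1.00
¬((A1 ∧ A4) ∨ (¬A2 ∧ A5)) ∧ ((A2 ∨ A3) ∨ A1) = max(0, a+b−1) on (0.63, 1.00) = 0.63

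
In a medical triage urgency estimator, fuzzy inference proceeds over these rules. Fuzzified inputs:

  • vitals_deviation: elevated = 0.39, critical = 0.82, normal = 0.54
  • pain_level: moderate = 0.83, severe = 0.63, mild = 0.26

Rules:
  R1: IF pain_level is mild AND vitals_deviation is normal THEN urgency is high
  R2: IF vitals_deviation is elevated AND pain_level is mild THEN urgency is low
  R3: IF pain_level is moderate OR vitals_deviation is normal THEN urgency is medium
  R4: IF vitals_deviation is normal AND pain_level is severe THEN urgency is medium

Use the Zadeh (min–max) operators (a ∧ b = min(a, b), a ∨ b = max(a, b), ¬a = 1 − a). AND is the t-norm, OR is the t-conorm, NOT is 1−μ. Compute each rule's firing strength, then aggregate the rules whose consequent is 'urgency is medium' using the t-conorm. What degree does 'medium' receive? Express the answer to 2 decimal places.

0.83

R1: mild=0.26, normal=0.54; AND[min(a, b)] → w = 0.26
R2: elevated=0.39, mild=0.26; AND[min(a, b)] → w = 0.26
R3: moderate=0.83, normal=0.54; OR[max(a, b)] → w = 0.83
R4: normal=0.54, severe=0.63; AND[min(a, b)] → w = 0.54
Rules with consequent 'medium': {R3, R4} → strengths 0.83, 0.54
Aggregate via t-conorm [max(a, b)]: 0.83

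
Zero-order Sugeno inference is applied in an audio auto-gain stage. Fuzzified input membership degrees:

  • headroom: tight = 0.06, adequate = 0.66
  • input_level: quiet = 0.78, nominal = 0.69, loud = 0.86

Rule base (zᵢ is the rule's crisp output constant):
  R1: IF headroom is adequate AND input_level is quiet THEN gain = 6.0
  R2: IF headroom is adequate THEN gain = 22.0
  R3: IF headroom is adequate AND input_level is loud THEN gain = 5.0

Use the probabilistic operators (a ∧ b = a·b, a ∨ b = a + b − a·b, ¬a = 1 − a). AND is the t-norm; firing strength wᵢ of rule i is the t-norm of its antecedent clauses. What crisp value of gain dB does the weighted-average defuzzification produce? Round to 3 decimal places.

R1 (z=6.0): adequate=0.66, quiet=0.78; AND[a·b] → w = 0.5148
R2 (z=22.0): adequate=0.66 → w = 0.6600
R3 (z=5.0): adequate=0.66, loud=0.86; AND[a·b] → w = 0.5676
Weighted average = (0.5148·6.0 + 0.6600·22.0 + 0.5676·5.0) / (0.5148 + 0.6600 + 0.5676)
  = 20.4468 / 1.7424 = 11.735

11.735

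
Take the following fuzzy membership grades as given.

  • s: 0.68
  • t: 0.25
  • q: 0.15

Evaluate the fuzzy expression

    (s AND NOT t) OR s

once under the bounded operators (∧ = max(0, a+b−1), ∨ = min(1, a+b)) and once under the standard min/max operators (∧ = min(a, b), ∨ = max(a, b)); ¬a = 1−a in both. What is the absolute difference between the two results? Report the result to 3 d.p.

0.320

Under bounded:
  NOT t = 1 − 0.25 = 0.75
  s AND NOT t = max(0, a+b−1) on (0.68, 0.75) = 0.43
  (s AND NOT t) OR s = min(1, a+b) on (0.43, 0.68) = 1.00
  → value = 1.0000
Under standard min/max:
  NOT t = 1 − 0.25 = 0.75
  s AND NOT t = min(a, b) on (0.68, 0.75) = 0.68
  (s AND NOT t) OR s = max(a, b) on (0.68, 0.68) = 0.68
  → value = 0.6800
|1.0000 − 0.6800| = 0.320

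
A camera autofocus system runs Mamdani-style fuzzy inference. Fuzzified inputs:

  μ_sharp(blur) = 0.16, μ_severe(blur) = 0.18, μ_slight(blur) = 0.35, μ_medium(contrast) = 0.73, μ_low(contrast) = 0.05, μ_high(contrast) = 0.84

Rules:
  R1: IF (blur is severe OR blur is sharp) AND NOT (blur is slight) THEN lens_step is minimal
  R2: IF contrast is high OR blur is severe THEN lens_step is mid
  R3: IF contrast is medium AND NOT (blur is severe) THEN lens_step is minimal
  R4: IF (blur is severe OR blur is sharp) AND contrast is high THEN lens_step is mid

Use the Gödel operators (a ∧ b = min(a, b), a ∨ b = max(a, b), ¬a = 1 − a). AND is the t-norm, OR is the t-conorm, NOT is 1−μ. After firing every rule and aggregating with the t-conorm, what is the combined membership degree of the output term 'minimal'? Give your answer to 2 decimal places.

R1: (severe=0.18 OR sharp=0.16) = 0.18; AND[min(a, b)] with ¬slight=1−0.35=0.65 → w = 0.18
R2: high=0.84, severe=0.18; OR[max(a, b)] → w = 0.84
R3: medium=0.73, ¬severe=1−0.18=0.82; AND[min(a, b)] → w = 0.73
R4: (severe=0.18 OR sharp=0.16) = 0.18; AND[min(a, b)] with high=0.84 → w = 0.18
Rules with consequent 'minimal': {R1, R3} → strengths 0.18, 0.73
Aggregate via t-conorm [max(a, b)]: 0.73

0.73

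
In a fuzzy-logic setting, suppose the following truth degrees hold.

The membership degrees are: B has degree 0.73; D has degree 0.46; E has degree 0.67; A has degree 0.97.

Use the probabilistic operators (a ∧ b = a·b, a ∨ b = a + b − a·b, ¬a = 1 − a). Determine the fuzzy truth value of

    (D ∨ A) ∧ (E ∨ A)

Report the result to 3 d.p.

0.974

D ∨ A = a + b − a·b on (0.4600, 0.9700) = 0.9838
E ∨ A = a + b − a·b on (0.6700, 0.9700) = 0.9901
(D ∨ A) ∧ (E ∨ A) = a·b on (0.9838, 0.9901) = 0.9741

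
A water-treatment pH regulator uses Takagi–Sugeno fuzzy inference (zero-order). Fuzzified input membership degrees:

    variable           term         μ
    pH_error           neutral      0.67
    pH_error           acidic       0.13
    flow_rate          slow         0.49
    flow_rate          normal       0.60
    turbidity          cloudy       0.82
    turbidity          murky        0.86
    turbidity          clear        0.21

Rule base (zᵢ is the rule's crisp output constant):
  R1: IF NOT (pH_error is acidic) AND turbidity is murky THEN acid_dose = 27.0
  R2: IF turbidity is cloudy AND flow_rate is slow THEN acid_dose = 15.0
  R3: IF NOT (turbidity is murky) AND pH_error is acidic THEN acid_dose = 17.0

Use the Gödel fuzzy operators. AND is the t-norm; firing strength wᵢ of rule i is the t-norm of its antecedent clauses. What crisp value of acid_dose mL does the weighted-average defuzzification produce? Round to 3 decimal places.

R1 (z=27.0): ¬acidic=1−0.13=0.87, murky=0.86; AND[min(a, b)] → w = 0.86
R2 (z=15.0): cloudy=0.82, slow=0.49; AND[min(a, b)] → w = 0.49
R3 (z=17.0): ¬murky=1−0.86=0.14, acidic=0.13; AND[min(a, b)] → w = 0.13
Weighted average = (0.86·27.0 + 0.49·15.0 + 0.13·17.0) / (0.86 + 0.49 + 0.13)
  = 32.7800 / 1.4800 = 22.149

22.149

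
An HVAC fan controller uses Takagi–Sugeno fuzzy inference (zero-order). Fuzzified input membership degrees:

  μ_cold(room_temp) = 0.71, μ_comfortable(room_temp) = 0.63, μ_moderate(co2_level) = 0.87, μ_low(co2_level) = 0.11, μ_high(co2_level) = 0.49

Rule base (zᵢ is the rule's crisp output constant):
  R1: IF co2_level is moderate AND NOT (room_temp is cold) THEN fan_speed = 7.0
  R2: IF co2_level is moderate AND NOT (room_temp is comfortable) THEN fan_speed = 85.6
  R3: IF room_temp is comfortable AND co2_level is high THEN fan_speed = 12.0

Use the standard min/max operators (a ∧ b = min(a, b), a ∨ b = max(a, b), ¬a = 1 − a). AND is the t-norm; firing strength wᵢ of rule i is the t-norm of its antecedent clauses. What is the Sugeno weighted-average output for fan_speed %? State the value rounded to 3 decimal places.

R1 (z=7.0): moderate=0.87, ¬cold=1−0.71=0.29; AND[min(a, b)] → w = 0.29
R2 (z=85.6): moderate=0.87, ¬comfortable=1−0.63=0.37; AND[min(a, b)] → w = 0.37
R3 (z=12.0): comfortable=0.63, high=0.49; AND[min(a, b)] → w = 0.49
Weighted average = (0.29·7.0 + 0.37·85.6 + 0.49·12.0) / (0.29 + 0.37 + 0.49)
  = 39.5820 / 1.1500 = 34.419

34.419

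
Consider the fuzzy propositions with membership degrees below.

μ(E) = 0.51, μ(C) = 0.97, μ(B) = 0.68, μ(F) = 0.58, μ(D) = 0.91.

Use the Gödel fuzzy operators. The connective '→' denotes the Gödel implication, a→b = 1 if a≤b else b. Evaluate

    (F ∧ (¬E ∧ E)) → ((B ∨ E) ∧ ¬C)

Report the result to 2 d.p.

0.03

¬E = 1 − 0.51 = 0.49
¬E ∧ E = min(a, b) on (0.49, 0.51) = 0.49
F ∧ (¬E ∧ E) = min(a, b) on (0.58, 0.49) = 0.49
B ∨ E = max(a, b) on (0.68, 0.51) = 0.68
¬C = 1 − 0.97 = 0.03
(B ∨ E) ∧ ¬C = min(a, b) on (0.68, 0.03) = 0.03
(F ∧ (¬E ∧ E)) → ((B ∨ E) ∧ ¬C)  [Gödel: 1 if a≤b else b] with a=0.49, b=0.03 → 0.03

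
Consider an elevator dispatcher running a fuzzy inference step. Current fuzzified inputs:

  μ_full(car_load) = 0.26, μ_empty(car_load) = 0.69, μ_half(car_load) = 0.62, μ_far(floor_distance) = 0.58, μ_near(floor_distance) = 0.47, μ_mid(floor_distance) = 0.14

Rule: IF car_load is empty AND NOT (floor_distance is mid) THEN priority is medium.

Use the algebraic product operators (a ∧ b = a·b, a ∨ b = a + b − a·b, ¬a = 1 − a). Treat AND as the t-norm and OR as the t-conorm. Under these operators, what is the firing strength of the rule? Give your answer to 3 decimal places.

firing strength: empty=0.69, ¬mid=1−0.14=0.86; AND[a·b] → w = 0.5934

0.593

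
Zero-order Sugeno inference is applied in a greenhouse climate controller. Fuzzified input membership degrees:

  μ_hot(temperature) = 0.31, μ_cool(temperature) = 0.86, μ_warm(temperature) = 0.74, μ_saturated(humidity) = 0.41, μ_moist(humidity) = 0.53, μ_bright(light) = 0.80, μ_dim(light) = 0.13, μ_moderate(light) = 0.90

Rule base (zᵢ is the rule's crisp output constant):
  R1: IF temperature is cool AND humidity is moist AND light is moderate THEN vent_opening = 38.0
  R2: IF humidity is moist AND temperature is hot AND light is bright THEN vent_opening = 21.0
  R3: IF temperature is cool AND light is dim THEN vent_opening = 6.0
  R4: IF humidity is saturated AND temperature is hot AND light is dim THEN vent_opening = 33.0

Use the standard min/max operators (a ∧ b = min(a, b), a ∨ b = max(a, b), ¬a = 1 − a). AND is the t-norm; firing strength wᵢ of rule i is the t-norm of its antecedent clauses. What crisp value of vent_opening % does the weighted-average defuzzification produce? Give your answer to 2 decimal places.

28.84

R1 (z=38.0): cool=0.86, moist=0.53, moderate=0.90; AND[min(a, b)] → w = 0.53
R2 (z=21.0): moist=0.53, hot=0.31, bright=0.80; AND[min(a, b)] → w = 0.31
R3 (z=6.0): cool=0.86, dim=0.13; AND[min(a, b)] → w = 0.13
R4 (z=33.0): saturated=0.41, hot=0.31, dim=0.13; AND[min(a, b)] → w = 0.13
Weighted average = (0.53·38.0 + 0.31·21.0 + 0.13·6.0 + 0.13·33.0) / (0.53 + 0.31 + 0.13 + 0.13)
  = 31.7200 / 1.1000 = 28.84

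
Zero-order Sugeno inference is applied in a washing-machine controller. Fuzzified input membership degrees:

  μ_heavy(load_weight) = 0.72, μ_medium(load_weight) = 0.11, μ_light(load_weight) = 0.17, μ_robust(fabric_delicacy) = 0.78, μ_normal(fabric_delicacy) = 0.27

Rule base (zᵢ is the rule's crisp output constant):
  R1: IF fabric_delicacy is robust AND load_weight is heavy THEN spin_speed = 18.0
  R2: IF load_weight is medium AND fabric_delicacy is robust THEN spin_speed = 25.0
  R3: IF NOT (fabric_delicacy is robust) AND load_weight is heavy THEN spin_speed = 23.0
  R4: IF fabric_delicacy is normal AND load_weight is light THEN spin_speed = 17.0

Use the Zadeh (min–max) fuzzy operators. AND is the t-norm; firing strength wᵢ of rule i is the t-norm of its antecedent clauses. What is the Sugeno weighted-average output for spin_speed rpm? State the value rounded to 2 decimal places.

R1 (z=18.0): robust=0.78, heavy=0.72; AND[min(a, b)] → w = 0.72
R2 (z=25.0): medium=0.11, robust=0.78; AND[min(a, b)] → w = 0.11
R3 (z=23.0): ¬robust=1−0.78=0.22, heavy=0.72; AND[min(a, b)] → w = 0.22
R4 (z=17.0): normal=0.27, light=0.17; AND[min(a, b)] → w = 0.17
Weighted average = (0.72·18.0 + 0.11·25.0 + 0.22·23.0 + 0.17·17.0) / (0.72 + 0.11 + 0.22 + 0.17)
  = 23.6600 / 1.2200 = 19.39

19.39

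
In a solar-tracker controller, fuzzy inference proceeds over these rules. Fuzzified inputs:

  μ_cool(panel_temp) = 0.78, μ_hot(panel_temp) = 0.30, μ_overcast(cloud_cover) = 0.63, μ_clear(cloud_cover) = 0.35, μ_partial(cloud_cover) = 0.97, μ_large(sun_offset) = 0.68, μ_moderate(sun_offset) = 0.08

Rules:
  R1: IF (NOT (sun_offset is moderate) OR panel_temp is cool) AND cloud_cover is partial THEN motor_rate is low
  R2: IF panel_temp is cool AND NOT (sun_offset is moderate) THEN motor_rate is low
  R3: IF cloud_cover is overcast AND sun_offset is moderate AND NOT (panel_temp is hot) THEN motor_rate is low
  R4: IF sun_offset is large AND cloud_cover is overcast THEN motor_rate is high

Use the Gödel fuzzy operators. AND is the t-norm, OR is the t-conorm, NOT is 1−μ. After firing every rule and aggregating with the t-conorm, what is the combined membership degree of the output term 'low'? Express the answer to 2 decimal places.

R1: (¬moderate=1−0.08=0.92 OR cool=0.78) = 0.92; AND[min(a, b)] with partial=0.97 → w = 0.92
R2: cool=0.78, ¬moderate=1−0.08=0.92; AND[min(a, b)] → w = 0.78
R3: overcast=0.63, moderate=0.08, ¬hot=1−0.30=0.70; AND[min(a, b)] → w = 0.08
R4: large=0.68, overcast=0.63; AND[min(a, b)] → w = 0.63
Rules with consequent 'low': {R1, R2, R3} → strengths 0.92, 0.78, 0.08
Aggregate via t-conorm [max(a, b)]: 0.92

0.92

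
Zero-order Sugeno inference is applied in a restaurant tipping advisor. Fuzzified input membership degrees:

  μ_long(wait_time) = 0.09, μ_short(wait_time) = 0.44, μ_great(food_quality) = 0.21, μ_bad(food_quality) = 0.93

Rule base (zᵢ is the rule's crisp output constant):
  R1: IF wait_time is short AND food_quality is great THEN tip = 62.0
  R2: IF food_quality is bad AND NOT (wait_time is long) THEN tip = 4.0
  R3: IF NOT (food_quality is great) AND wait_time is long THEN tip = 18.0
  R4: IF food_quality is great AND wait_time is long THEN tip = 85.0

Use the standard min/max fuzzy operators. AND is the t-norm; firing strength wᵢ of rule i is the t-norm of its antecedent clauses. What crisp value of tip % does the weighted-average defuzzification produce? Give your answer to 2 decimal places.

19.95

R1 (z=62.0): short=0.44, great=0.21; AND[min(a, b)] → w = 0.21
R2 (z=4.0): bad=0.93, ¬long=1−0.09=0.91; AND[min(a, b)] → w = 0.91
R3 (z=18.0): ¬great=1−0.21=0.79, long=0.09; AND[min(a, b)] → w = 0.09
R4 (z=85.0): great=0.21, long=0.09; AND[min(a, b)] → w = 0.09
Weighted average = (0.21·62.0 + 0.91·4.0 + 0.09·18.0 + 0.09·85.0) / (0.21 + 0.91 + 0.09 + 0.09)
  = 25.9300 / 1.3000 = 19.95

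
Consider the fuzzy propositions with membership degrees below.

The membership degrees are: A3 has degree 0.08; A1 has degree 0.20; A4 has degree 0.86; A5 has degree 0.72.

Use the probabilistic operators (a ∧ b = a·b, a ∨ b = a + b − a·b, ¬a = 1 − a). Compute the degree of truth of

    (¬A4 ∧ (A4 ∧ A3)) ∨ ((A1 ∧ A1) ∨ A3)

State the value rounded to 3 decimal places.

0.125

¬A4 = 1 − 0.8600 = 0.1400
A4 ∧ A3 = a·b on (0.8600, 0.0800) = 0.0688
¬A4 ∧ (A4 ∧ A3) = a·b on (0.1400, 0.0688) = 0.0096
A1 ∧ A1 = a·b on (0.2000, 0.2000) = 0.0400
(A1 ∧ A1) ∨ A3 = a + b − a·b on (0.0400, 0.0800) = 0.1168
(¬A4 ∧ (A4 ∧ A3)) ∨ ((A1 ∧ A1) ∨ A3) = a + b − a·b on (0.0096, 0.1168) = 0.1253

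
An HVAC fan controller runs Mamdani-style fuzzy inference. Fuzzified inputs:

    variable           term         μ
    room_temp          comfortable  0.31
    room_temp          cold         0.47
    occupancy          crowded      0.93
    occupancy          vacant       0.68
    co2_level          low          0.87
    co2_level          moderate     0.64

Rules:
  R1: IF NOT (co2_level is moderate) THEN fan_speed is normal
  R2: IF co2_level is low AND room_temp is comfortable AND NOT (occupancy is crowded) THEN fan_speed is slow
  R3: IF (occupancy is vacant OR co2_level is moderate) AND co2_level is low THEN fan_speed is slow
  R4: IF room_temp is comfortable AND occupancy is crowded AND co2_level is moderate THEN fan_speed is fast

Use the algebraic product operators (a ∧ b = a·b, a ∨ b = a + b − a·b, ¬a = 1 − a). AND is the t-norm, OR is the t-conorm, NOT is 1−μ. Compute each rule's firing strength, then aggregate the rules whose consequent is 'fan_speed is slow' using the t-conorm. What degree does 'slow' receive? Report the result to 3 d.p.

0.774

R1: ¬moderate=1−0.64=0.36 → w = 0.3600
R2: low=0.87, comfortable=0.31, ¬crowded=1−0.93=0.07; AND[a·b] → w = 0.0189
R3: (vacant=0.68 OR moderate=0.64) = 0.8848; AND[a·b] with low=0.87 → w = 0.7698
R4: comfortable=0.31, crowded=0.93, moderate=0.64; AND[a·b] → w = 0.1845
Rules with consequent 'slow': {R2, R3} → strengths 0.0189, 0.7698
Aggregate via t-conorm [a + b − a·b]: 0.7741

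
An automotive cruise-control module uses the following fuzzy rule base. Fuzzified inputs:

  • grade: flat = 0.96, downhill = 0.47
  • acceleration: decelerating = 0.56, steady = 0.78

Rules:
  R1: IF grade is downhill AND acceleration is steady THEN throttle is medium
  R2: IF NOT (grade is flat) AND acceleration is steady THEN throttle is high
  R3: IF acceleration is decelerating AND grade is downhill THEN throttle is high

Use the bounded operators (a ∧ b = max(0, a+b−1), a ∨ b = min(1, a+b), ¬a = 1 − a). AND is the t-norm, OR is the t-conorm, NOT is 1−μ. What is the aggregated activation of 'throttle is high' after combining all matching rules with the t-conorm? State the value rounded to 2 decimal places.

0.03

R1: downhill=0.47, steady=0.78; AND[max(0, a+b−1)] → w = 0.25
R2: ¬flat=1−0.96=0.04, steady=0.78; AND[max(0, a+b−1)] → w = 0.00
R3: decelerating=0.56, downhill=0.47; AND[max(0, a+b−1)] → w = 0.03
Rules with consequent 'high': {R2, R3} → strengths 0.00, 0.03
Aggregate via t-conorm [min(1, a+b)]: 0.03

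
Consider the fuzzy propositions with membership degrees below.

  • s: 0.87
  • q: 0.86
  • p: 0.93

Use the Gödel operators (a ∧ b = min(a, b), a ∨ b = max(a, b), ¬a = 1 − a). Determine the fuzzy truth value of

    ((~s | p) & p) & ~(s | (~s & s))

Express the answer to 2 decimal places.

0.13

~s = 1 − 0.87 = 0.13
~s | p = max(a, b) on (0.13, 0.93) = 0.93
(~s | p) & p = min(a, b) on (0.93, 0.93) = 0.93
~s = 1 − 0.87 = 0.13
~s & s = min(a, b) on (0.13, 0.87) = 0.13
s | (~s & s) = max(a, b) on (0.87, 0.13) = 0.87
~(s | (~s & s)) = 1 − 0.87 = 0.13
((~s | p) & p) & ~(s | (~s & s)) = min(a, b) on (0.93, 0.13) = 0.13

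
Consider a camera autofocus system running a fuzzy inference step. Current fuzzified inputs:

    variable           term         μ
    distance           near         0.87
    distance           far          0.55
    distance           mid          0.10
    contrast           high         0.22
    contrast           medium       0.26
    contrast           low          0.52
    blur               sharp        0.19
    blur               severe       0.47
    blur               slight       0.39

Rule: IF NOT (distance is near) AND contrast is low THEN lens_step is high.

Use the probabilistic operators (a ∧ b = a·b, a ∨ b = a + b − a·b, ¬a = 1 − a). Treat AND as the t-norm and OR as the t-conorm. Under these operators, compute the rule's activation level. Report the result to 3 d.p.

0.068

firing strength: ¬near=1−0.87=0.13, low=0.52; AND[a·b] → w = 0.0676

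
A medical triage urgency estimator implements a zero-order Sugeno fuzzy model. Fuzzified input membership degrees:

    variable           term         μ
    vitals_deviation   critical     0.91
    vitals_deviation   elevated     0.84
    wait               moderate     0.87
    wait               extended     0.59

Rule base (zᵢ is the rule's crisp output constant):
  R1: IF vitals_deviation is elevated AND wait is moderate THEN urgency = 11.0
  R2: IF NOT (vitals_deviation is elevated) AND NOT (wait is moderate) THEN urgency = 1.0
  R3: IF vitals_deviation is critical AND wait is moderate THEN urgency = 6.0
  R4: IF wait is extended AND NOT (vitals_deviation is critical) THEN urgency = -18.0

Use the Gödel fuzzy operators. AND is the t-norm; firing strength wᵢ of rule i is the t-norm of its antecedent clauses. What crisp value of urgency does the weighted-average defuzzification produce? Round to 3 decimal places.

R1 (z=11.0): elevated=0.84, moderate=0.87; AND[min(a, b)] → w = 0.84
R2 (z=1.0): ¬elevated=1−0.84=0.16, ¬moderate=1−0.87=0.13; AND[min(a, b)] → w = 0.13
R3 (z=6.0): critical=0.91, moderate=0.87; AND[min(a, b)] → w = 0.87
R4 (z=-18.0): extended=0.59, ¬critical=1−0.91=0.09; AND[min(a, b)] → w = 0.09
Weighted average = (0.84·11.0 + 0.13·1.0 + 0.87·6.0 + 0.09·-18.0) / (0.84 + 0.13 + 0.87 + 0.09)
  = 12.9700 / 1.9300 = 6.720

6.720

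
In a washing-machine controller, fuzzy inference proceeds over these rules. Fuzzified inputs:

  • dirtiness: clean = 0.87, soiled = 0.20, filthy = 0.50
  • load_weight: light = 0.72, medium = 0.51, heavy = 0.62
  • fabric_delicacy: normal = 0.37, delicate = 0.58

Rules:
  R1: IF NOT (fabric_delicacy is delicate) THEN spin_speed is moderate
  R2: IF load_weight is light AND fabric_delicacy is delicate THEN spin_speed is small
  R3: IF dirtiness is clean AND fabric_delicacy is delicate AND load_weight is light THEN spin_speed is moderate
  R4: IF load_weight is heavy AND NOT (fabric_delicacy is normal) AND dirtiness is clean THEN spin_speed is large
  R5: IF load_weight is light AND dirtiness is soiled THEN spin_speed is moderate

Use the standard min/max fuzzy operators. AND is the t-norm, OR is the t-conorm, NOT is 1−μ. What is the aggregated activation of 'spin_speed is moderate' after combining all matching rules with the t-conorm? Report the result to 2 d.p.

R1: ¬delicate=1−0.58=0.42 → w = 0.42
R2: light=0.72, delicate=0.58; AND[min(a, b)] → w = 0.58
R3: clean=0.87, delicate=0.58, light=0.72; AND[min(a, b)] → w = 0.58
R4: heavy=0.62, ¬normal=1−0.37=0.63, clean=0.87; AND[min(a, b)] → w = 0.62
R5: light=0.72, soiled=0.20; AND[min(a, b)] → w = 0.20
Rules with consequent 'moderate': {R1, R3, R5} → strengths 0.42, 0.58, 0.20
Aggregate via t-conorm [max(a, b)]: 0.58

0.58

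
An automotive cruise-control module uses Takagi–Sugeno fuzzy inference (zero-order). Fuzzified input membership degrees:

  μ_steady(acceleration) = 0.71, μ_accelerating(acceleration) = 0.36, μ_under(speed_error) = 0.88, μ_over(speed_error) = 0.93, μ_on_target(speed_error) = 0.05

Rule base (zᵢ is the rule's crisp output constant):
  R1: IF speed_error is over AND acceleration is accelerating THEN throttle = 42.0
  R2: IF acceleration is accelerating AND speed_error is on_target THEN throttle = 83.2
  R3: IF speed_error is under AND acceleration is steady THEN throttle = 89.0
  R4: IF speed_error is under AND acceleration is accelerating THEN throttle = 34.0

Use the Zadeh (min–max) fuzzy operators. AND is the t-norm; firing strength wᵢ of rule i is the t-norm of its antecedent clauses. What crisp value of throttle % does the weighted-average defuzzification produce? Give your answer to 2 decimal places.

63.99

R1 (z=42.0): over=0.93, accelerating=0.36; AND[min(a, b)] → w = 0.36
R2 (z=83.2): accelerating=0.36, on_target=0.05; AND[min(a, b)] → w = 0.05
R3 (z=89.0): under=0.88, steady=0.71; AND[min(a, b)] → w = 0.71
R4 (z=34.0): under=0.88, accelerating=0.36; AND[min(a, b)] → w = 0.36
Weighted average = (0.36·42.0 + 0.05·83.2 + 0.71·89.0 + 0.36·34.0) / (0.36 + 0.05 + 0.71 + 0.36)
  = 94.7100 / 1.4800 = 63.99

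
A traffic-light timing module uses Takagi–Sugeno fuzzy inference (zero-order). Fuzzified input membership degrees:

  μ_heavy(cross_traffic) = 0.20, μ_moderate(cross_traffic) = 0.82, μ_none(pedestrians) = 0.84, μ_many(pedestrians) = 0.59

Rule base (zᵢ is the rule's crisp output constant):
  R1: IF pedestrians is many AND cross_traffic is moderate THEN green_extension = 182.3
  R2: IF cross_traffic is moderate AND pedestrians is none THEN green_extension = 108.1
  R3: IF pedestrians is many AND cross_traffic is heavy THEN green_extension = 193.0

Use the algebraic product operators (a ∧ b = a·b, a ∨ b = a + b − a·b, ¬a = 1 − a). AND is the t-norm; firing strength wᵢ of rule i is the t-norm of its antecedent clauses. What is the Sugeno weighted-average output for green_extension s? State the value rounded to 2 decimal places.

R1 (z=182.3): many=0.59, moderate=0.82; AND[a·b] → w = 0.4838
R2 (z=108.1): moderate=0.82, none=0.84; AND[a·b] → w = 0.6888
R3 (z=193.0): many=0.59, heavy=0.20; AND[a·b] → w = 0.1180
Weighted average = (0.4838·182.3 + 0.6888·108.1 + 0.1180·193.0) / (0.4838 + 0.6888 + 0.1180)
  = 185.4300 / 1.2906 = 143.68

143.68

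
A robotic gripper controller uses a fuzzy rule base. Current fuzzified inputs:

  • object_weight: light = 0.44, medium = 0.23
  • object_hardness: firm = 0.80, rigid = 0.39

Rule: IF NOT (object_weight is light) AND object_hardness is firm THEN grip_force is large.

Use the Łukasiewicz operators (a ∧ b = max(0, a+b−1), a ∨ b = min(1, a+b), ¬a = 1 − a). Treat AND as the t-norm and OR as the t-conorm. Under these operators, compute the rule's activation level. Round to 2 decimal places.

firing strength: ¬light=1−0.44=0.56, firm=0.80; AND[max(0, a+b−1)] → w = 0.36

0.36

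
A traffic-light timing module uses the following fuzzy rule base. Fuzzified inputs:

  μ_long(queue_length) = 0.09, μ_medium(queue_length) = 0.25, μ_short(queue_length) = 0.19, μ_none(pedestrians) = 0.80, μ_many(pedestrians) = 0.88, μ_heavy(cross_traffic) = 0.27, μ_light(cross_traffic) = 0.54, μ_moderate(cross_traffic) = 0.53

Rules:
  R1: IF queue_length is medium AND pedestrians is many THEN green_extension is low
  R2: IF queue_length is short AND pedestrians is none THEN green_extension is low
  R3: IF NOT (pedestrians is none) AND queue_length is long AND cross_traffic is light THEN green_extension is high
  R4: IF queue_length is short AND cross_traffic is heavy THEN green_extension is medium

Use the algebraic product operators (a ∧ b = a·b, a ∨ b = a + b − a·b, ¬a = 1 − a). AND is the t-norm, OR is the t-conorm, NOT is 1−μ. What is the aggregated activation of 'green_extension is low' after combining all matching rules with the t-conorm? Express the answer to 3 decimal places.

0.339

R1: medium=0.25, many=0.88; AND[a·b] → w = 0.2200
R2: short=0.19, none=0.80; AND[a·b] → w = 0.1520
R3: ¬none=1−0.80=0.20, long=0.09, light=0.54; AND[a·b] → w = 0.0097
R4: short=0.19, heavy=0.27; AND[a·b] → w = 0.0513
Rules with consequent 'low': {R1, R2} → strengths 0.2200, 0.1520
Aggregate via t-conorm [a + b − a·b]: 0.3386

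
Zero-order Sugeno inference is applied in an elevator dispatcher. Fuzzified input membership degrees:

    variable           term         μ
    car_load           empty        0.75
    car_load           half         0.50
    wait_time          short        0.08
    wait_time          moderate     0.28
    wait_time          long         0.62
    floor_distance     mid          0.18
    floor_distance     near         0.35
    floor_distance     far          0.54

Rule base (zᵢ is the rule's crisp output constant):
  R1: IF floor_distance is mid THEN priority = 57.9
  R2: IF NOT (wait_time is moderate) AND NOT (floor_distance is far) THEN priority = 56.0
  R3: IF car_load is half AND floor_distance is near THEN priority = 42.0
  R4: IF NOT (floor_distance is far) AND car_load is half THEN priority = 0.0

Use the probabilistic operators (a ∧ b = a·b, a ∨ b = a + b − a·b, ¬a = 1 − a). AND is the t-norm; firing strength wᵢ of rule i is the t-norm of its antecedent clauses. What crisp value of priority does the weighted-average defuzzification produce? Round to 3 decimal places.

R1 (z=57.9): mid=0.18 → w = 0.1800
R2 (z=56.0): ¬moderate=1−0.28=0.72, ¬far=1−0.54=0.46; AND[a·b] → w = 0.3312
R3 (z=42.0): half=0.50, near=0.35; AND[a·b] → w = 0.1750
R4 (z=0.0): ¬far=1−0.54=0.46, half=0.50; AND[a·b] → w = 0.2300
Weighted average = (0.1800·57.9 + 0.3312·56.0 + 0.1750·42.0 + 0.2300·0.0) / (0.1800 + 0.3312 + 0.1750 + 0.2300)
  = 36.3192 / 0.9162 = 39.641

39.641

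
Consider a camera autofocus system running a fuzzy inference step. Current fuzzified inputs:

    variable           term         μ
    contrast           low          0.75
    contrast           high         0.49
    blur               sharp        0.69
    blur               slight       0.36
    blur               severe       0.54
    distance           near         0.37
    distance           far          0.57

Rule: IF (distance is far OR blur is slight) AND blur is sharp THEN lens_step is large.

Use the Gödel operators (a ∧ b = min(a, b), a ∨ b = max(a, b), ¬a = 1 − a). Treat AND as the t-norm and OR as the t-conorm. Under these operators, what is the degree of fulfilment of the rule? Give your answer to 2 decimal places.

firing strength: (far=0.57 OR slight=0.36) = 0.57; AND[min(a, b)] with sharp=0.69 → w = 0.57

0.57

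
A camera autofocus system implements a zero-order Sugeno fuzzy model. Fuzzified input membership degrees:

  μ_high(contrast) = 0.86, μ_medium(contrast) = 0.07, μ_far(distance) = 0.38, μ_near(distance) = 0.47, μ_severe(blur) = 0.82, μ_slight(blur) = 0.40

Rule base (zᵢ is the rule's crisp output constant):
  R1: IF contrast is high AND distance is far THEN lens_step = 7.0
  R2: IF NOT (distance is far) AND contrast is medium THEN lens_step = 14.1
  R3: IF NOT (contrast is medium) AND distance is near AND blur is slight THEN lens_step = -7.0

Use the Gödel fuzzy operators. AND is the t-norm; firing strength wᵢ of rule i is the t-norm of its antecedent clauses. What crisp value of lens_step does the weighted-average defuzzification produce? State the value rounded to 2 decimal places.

R1 (z=7.0): high=0.86, far=0.38; AND[min(a, b)] → w = 0.38
R2 (z=14.1): ¬far=1−0.38=0.62, medium=0.07; AND[min(a, b)] → w = 0.07
R3 (z=-7.0): ¬medium=1−0.07=0.93, near=0.47, slight=0.40; AND[min(a, b)] → w = 0.40
Weighted average = (0.38·7.0 + 0.07·14.1 + 0.40·-7.0) / (0.38 + 0.07 + 0.40)
  = 0.8470 / 0.8500 = 1.00

1.00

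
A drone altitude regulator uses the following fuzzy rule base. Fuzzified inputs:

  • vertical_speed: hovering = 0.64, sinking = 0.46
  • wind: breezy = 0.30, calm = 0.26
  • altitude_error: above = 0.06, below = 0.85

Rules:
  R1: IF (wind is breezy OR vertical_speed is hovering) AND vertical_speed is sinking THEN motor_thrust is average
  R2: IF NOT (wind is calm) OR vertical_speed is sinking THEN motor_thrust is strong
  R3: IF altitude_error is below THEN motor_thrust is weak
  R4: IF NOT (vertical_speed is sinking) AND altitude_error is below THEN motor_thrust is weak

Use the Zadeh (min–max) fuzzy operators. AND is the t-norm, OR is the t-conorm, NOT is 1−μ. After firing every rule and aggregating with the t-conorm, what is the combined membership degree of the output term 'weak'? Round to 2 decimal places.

0.85

R1: (breezy=0.30 OR hovering=0.64) = 0.64; AND[min(a, b)] with sinking=0.46 → w = 0.46
R2: ¬calm=1−0.26=0.74, sinking=0.46; OR[max(a, b)] → w = 0.74
R3: below=0.85 → w = 0.85
R4: ¬sinking=1−0.46=0.54, below=0.85; AND[min(a, b)] → w = 0.54
Rules with consequent 'weak': {R3, R4} → strengths 0.85, 0.54
Aggregate via t-conorm [max(a, b)]: 0.85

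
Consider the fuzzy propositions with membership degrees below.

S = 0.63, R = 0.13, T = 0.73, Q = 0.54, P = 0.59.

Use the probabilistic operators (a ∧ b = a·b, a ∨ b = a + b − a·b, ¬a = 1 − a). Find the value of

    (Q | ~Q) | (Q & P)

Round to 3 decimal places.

0.831

~Q = 1 − 0.5400 = 0.4600
Q | ~Q = a + b − a·b on (0.5400, 0.4600) = 0.7516
Q & P = a·b on (0.5400, 0.5900) = 0.3186
(Q | ~Q) | (Q & P) = a + b − a·b on (0.7516, 0.3186) = 0.8307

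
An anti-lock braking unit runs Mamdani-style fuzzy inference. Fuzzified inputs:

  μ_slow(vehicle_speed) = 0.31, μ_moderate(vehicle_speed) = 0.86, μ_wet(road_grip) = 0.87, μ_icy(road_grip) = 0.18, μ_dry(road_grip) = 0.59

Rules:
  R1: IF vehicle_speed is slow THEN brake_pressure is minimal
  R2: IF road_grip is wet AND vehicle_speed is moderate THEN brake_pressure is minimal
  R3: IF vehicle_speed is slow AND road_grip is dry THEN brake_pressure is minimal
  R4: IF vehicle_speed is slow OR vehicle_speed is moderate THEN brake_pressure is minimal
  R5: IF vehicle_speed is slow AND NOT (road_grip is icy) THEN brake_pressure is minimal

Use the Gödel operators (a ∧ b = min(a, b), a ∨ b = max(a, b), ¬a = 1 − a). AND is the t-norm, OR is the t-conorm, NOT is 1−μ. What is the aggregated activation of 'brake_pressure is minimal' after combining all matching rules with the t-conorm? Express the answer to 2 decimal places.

R1: slow=0.31 → w = 0.31
R2: wet=0.87, moderate=0.86; AND[min(a, b)] → w = 0.86
R3: slow=0.31, dry=0.59; AND[min(a, b)] → w = 0.31
R4: slow=0.31, moderate=0.86; OR[max(a, b)] → w = 0.86
R5: slow=0.31, ¬icy=1−0.18=0.82; AND[min(a, b)] → w = 0.31
Rules with consequent 'minimal': {R1, R2, R3, R4, R5} → strengths 0.31, 0.86, 0.31, 0.86, 0.31
Aggregate via t-conorm [max(a, b)]: 0.86

0.86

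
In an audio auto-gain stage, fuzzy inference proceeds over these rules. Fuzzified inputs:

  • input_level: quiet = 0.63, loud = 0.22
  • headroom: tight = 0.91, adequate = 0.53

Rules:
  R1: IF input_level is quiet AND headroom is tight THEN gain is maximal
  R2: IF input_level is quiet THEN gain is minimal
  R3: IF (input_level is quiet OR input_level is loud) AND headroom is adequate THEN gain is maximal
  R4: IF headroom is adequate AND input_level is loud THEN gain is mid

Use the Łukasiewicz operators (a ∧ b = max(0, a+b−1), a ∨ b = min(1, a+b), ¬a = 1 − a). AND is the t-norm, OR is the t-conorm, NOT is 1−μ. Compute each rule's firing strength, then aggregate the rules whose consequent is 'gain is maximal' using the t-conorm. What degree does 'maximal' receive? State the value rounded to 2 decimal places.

0.92

R1: quiet=0.63, tight=0.91; AND[max(0, a+b−1)] → w = 0.54
R2: quiet=0.63 → w = 0.63
R3: (quiet=0.63 OR loud=0.22) = 0.85; AND[max(0, a+b−1)] with adequate=0.53 → w = 0.38
R4: adequate=0.53, loud=0.22; AND[max(0, a+b−1)] → w = 0.00
Rules with consequent 'maximal': {R1, R3} → strengths 0.54, 0.38
Aggregate via t-conorm [min(1, a+b)]: 0.92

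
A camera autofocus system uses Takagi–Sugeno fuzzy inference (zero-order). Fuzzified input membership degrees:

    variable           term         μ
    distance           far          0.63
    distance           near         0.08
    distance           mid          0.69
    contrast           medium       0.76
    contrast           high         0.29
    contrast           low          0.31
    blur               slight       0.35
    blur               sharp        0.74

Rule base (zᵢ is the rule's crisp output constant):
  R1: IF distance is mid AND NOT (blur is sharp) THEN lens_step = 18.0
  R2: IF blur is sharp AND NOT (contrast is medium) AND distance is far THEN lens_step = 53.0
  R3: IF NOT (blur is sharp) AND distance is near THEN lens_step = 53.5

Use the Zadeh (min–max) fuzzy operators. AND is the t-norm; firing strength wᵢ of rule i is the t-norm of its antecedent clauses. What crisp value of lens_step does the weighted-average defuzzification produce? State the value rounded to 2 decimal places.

R1 (z=18.0): mid=0.69, ¬sharp=1−0.74=0.26; AND[min(a, b)] → w = 0.26
R2 (z=53.0): sharp=0.74, ¬medium=1−0.76=0.24, far=0.63; AND[min(a, b)] → w = 0.24
R3 (z=53.5): ¬sharp=1−0.74=0.26, near=0.08; AND[min(a, b)] → w = 0.08
Weighted average = (0.26·18.0 + 0.24·53.0 + 0.08·53.5) / (0.26 + 0.24 + 0.08)
  = 21.6800 / 0.5800 = 37.38

37.38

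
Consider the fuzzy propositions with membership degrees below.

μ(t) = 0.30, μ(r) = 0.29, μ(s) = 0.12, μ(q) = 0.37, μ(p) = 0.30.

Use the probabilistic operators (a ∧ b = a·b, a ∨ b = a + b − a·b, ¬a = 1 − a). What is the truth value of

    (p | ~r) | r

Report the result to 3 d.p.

~r = 1 − 0.2900 = 0.7100
p | ~r = a + b − a·b on (0.3000, 0.7100) = 0.7970
(p | ~r) | r = a + b − a·b on (0.7970, 0.2900) = 0.8559

0.856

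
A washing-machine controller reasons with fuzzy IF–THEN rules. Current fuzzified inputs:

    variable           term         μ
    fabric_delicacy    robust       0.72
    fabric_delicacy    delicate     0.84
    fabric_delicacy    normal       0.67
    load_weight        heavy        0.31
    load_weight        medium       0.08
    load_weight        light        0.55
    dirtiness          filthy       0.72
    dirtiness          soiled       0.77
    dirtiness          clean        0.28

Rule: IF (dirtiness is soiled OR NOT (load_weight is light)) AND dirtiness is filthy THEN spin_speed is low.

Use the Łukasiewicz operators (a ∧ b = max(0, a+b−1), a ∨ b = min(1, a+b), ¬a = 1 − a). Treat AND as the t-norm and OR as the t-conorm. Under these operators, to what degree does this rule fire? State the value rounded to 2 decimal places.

0.72

firing strength: (soiled=0.77 OR ¬light=1−0.55=0.45) = 1.00; AND[max(0, a+b−1)] with filthy=0.72 → w = 0.72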